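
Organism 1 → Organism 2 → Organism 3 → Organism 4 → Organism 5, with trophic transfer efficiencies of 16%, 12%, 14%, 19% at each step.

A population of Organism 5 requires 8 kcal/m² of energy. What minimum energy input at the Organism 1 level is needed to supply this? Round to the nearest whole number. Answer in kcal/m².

15664 kcal/m²

Cumulative transfer efficiency: 0.16 × 0.12 × 0.14 × 0.19 = 0.00051072
Organism 1 energy = 8 / 0.00051072 = 15664 kcal/m²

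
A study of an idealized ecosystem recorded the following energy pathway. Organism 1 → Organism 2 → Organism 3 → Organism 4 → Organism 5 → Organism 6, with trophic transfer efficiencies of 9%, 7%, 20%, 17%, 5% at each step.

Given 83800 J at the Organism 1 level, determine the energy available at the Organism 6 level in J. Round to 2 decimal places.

Organism 2: 83800 × 0.09 = 7542 J
Organism 3: 7542 × 0.07 = 527.94 J
Organism 4: 527.94 × 0.2 = 105.588 J
Organism 5: 105.588 × 0.17 = 17.94996 J
Organism 6: 17.94996 × 0.05 = 0.897498 J

0.90 J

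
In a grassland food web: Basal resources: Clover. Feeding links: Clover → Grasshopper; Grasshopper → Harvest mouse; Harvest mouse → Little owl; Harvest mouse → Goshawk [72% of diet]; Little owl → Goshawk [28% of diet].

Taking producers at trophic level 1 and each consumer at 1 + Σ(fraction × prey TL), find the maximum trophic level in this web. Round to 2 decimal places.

Grasshopper: 1 + 1 = 2
Harvest mouse: 1 + 2 = 3
Little owl: 1 + 3 = 4
Goshawk: 1 + (0.72×3 + 0.28×4) = 4.28

4.28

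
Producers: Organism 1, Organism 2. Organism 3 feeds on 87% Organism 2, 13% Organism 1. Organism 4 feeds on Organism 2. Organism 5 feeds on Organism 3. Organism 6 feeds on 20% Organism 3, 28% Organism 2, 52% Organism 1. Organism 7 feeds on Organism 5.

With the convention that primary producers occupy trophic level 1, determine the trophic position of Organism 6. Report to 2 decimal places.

2.20

Organism 3: 1 + (0.87×1 + 0.13×1) = 2
Organism 4: 1 + 1 = 2
Organism 5: 1 + 2 = 3
Organism 6: 1 + (0.2×2 + 0.28×1 + 0.52×1) = 2.2
Organism 7: 1 + 3 = 4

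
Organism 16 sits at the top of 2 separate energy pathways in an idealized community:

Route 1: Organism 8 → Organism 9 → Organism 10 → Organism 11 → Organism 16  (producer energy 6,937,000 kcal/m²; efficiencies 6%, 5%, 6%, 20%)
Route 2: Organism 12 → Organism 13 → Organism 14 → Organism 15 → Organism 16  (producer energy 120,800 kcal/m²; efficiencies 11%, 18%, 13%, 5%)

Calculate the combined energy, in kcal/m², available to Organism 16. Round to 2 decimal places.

265.28 kcal/m²

Route 1: 6937000 × 0.06 × 0.05 × 0.06 × 0.2 = 249.732 kcal/m²
Route 2: 120800 × 0.11 × 0.18 × 0.13 × 0.05 = 15.54696 kcal/m²
Total at Organism 16: 249.732 + 15.54696 = 265.27896 kcal/m²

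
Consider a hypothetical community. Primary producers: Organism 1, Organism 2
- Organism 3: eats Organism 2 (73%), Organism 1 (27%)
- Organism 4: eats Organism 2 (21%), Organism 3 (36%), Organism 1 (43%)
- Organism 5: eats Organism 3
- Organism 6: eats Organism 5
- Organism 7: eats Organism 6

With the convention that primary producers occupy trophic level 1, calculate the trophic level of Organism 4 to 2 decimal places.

2.36

Organism 3: 1 + (0.73×1 + 0.27×1) = 2
Organism 4: 1 + (0.21×1 + 0.36×2 + 0.43×1) = 2.36
Organism 5: 1 + 2 = 3
Organism 6: 1 + 3 = 4
Organism 7: 1 + 4 = 5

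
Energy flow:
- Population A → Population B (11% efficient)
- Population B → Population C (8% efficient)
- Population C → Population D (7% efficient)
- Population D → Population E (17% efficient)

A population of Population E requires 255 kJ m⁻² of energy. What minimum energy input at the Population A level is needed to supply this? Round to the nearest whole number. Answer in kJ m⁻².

2435065 kJ m⁻²

Cumulative transfer efficiency: 0.11 × 0.08 × 0.07 × 0.17 = 0.00010472
Population A energy = 255 / 0.00010472 = 2435065 kJ m⁻²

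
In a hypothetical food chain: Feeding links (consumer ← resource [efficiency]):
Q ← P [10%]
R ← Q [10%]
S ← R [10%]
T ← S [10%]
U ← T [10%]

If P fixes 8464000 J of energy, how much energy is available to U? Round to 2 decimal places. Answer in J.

84.64 J

Q: 8464000 × 0.1 = 846400 J
R: 846400 × 0.1 = 84640 J
S: 84640 × 0.1 = 8464 J
T: 8464 × 0.1 = 846.4 J
U: 846.4 × 0.1 = 84.64 J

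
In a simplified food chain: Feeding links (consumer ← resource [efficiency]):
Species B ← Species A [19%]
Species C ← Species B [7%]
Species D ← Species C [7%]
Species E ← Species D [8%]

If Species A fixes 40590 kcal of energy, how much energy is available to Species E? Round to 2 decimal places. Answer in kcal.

Species B: 40590 × 0.19 = 7712.1 kcal
Species C: 7712.1 × 0.07 = 539.847 kcal
Species D: 539.847 × 0.07 = 37.78929 kcal
Species E: 37.78929 × 0.08 = 3.0231432 kcal

3.02 kcal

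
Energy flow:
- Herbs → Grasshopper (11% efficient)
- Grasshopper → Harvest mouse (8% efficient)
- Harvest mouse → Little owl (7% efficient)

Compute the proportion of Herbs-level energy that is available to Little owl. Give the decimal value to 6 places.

0.000616

Product of link efficiencies: 0.11 × 0.08 × 0.07 = 0.000616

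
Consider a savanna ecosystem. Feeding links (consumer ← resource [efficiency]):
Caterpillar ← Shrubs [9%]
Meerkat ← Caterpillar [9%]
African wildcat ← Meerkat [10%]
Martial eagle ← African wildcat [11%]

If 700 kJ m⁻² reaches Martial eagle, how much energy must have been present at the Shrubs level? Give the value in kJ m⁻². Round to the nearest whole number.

Cumulative transfer efficiency: 0.09 × 0.09 × 0.1 × 0.11 = 0.0000891
Shrubs energy = 700 / 0.0000891 = 7856341 kJ m⁻²

7856341 kJ m⁻²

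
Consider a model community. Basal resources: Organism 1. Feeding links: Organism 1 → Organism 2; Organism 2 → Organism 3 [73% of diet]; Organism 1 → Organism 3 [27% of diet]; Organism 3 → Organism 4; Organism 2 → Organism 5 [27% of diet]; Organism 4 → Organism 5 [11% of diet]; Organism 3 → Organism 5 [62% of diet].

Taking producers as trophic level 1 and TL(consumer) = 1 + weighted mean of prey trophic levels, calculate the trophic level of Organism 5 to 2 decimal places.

3.64

Organism 2: 1 + 1 = 2
Organism 3: 1 + (0.73×2 + 0.27×1) = 2.73
Organism 4: 1 + 2.73 = 3.73
Organism 5: 1 + (0.27×2 + 0.11×3.73 + 0.62×2.73) = 3.6429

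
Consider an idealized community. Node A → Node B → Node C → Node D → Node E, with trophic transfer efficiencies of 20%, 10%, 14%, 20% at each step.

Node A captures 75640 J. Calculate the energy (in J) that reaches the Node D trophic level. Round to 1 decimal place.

Node B: 75640 × 0.2 = 15128 J
Node C: 15128 × 0.1 = 1512.8 J
Node D: 1512.8 × 0.14 = 211.792 J

211.8 J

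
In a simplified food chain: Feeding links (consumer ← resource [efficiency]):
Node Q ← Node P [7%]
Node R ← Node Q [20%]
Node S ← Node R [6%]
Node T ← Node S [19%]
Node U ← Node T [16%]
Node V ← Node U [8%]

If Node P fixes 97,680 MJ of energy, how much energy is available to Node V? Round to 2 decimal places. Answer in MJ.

Node Q: 97680 × 0.07 = 6837.6 MJ
Node R: 6837.6 × 0.2 = 1367.52 MJ
Node S: 1367.52 × 0.06 = 82.0512 MJ
Node T: 82.0512 × 0.19 = 15.589728 MJ
Node U: 15.589728 × 0.16 = 2.49435648 MJ
Node V: 2.49435648 × 0.08 = 0.1995485184 MJ

0.20 MJ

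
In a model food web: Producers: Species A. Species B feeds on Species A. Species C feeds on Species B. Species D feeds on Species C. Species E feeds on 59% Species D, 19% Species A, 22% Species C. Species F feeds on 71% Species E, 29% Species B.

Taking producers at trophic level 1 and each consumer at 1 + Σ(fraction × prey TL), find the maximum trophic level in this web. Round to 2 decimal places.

Species B: 1 + 1 = 2
Species C: 1 + 2 = 3
Species D: 1 + 3 = 4
Species E: 1 + (0.59×4 + 0.19×1 + 0.22×3) = 4.21
Species F: 1 + (0.71×4.21 + 0.29×2) = 4.5691

4.57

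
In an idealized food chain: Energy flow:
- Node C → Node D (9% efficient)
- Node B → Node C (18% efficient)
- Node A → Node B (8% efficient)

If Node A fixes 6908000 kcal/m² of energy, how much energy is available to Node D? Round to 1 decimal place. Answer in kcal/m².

8952.8 kcal/m²

Node B: 6908000 × 0.08 = 552640 kcal/m²
Node C: 552640 × 0.18 = 99475.2 kcal/m²
Node D: 99475.2 × 0.09 = 8952.768 kcal/m²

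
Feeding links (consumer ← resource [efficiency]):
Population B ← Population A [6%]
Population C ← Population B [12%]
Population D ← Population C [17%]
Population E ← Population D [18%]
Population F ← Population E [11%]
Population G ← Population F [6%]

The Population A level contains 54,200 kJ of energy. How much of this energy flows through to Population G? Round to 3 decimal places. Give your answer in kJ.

0.079 kJ

Population B: 54200 × 0.06 = 3252 kJ
Population C: 3252 × 0.12 = 390.24 kJ
Population D: 390.24 × 0.17 = 66.3408 kJ
Population E: 66.3408 × 0.18 = 11.941344 kJ
Population F: 11.941344 × 0.11 = 1.31354784 kJ
Population G: 1.31354784 × 0.06 = 0.0788128704 kJ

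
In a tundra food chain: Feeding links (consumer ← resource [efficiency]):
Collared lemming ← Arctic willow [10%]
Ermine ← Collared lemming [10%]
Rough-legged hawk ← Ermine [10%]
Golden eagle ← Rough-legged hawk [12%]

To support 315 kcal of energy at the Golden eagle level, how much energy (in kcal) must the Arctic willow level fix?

Cumulative transfer efficiency: 0.1 × 0.1 × 0.1 × 0.12 = 0.00012
Arctic willow energy = 315 / 0.00012 = 2625000 kcal

2625000 kcal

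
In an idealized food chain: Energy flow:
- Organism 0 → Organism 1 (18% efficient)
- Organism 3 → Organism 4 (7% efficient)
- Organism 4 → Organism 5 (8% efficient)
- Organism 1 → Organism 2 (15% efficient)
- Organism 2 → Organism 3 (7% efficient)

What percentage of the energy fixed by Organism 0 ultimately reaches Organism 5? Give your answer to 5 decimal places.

0.00106%

Product of link efficiencies: 0.18 × 0.15 × 0.07 × 0.07 × 0.08 = 0.000010584
As a percentage: 0.000010584 × 100 = 0.00106%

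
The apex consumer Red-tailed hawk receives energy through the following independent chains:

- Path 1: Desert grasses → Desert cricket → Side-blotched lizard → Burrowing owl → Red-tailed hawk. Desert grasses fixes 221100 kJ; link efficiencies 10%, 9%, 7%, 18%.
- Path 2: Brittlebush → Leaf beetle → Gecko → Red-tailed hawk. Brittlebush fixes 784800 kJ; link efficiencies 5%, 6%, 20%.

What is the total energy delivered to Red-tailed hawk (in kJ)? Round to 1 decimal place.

Path 1: 221100 × 0.1 × 0.09 × 0.07 × 0.18 = 25.07274 kJ
Path 2: 784800 × 0.05 × 0.06 × 0.2 = 470.88 kJ
Total at Red-tailed hawk: 25.07274 + 470.88 = 495.95274 kJ

496.0 kJ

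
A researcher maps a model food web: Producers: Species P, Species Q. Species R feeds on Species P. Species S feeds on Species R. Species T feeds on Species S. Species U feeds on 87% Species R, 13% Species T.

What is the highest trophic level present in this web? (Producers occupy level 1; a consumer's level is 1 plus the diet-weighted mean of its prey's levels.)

Species R: 1 + 1 = 2
Species S: 1 + 2 = 3
Species T: 1 + 3 = 4
Species U: 1 + (0.87×2 + 0.13×4) = 3.26

4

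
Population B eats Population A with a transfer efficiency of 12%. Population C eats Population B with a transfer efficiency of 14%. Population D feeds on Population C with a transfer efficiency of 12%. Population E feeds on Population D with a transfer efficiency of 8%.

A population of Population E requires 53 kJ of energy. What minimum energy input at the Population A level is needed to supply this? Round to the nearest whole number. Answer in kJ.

Cumulative transfer efficiency: 0.12 × 0.14 × 0.12 × 0.08 = 0.00016128
Population A energy = 53 / 0.00016128 = 328621 kJ

328621 kJ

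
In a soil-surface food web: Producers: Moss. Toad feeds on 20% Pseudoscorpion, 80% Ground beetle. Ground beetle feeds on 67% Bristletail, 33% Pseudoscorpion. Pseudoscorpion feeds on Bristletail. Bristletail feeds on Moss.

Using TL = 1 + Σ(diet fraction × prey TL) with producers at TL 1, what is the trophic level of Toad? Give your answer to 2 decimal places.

4.26

Bristletail: 1 + 1 = 2
Pseudoscorpion: 1 + 2 = 3
Ground beetle: 1 + (0.67×2 + 0.33×3) = 3.33
Toad: 1 + (0.2×3 + 0.8×3.33) = 4.264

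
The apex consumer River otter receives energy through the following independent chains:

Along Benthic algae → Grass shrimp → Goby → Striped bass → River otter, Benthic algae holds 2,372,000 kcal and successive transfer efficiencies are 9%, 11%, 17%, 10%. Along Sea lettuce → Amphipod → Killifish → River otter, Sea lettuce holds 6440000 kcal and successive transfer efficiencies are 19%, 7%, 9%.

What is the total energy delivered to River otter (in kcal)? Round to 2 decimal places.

8107.89 kcal

Via Benthic algae: 2372000 × 0.09 × 0.11 × 0.17 × 0.1 = 399.2076 kcal
Via Sea lettuce: 6440000 × 0.19 × 0.07 × 0.09 = 7708.68 kcal
Total at River otter: 399.2076 + 7708.68 = 8107.8876 kcal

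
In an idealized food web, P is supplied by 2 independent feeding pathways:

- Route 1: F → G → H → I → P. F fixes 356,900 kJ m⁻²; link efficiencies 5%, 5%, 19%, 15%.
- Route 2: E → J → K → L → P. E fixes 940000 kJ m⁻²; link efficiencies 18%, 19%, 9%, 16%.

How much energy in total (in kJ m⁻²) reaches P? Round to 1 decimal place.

488.4 kJ m⁻²

Route 1: 356900 × 0.05 × 0.05 × 0.19 × 0.15 = 25.429125 kJ m⁻²
Route 2: 940000 × 0.18 × 0.19 × 0.09 × 0.16 = 462.9312 kJ m⁻²
Total at P: 25.429125 + 462.9312 = 488.360325 kJ m⁻²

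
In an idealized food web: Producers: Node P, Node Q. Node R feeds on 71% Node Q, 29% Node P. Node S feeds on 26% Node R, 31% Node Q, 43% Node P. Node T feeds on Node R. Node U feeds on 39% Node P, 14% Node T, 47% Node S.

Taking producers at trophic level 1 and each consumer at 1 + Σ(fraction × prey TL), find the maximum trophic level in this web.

3

Node R: 1 + (0.71×1 + 0.29×1) = 2
Node S: 1 + (0.26×2 + 0.31×1 + 0.43×1) = 2.26
Node T: 1 + 2 = 3
Node U: 1 + (0.39×1 + 0.14×3 + 0.47×2.26) = 2.8722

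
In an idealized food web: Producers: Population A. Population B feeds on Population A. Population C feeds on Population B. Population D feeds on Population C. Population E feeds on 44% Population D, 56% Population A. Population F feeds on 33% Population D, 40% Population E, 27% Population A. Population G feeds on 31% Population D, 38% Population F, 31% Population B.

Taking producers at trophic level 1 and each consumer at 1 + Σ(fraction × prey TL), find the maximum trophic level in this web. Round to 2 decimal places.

Population B: 1 + 1 = 2
Population C: 1 + 2 = 3
Population D: 1 + 3 = 4
Population E: 1 + (0.44×4 + 0.56×1) = 3.32
Population F: 1 + (0.33×4 + 0.4×3.32 + 0.27×1) = 3.918
Population G: 1 + (0.31×4 + 0.38×3.918 + 0.31×2) = 4.34884

4.35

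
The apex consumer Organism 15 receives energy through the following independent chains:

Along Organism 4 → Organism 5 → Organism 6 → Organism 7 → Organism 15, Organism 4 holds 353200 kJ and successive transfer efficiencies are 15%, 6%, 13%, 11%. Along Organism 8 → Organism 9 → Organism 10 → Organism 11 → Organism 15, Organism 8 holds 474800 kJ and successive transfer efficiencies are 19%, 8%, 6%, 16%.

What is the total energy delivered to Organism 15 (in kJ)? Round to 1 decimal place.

114.7 kJ

Via Organism 4: 353200 × 0.15 × 0.06 × 0.13 × 0.11 = 45.45684 kJ
Via Organism 8: 474800 × 0.19 × 0.08 × 0.06 × 0.16 = 69.282816 kJ
Total at Organism 15: 45.45684 + 69.282816 = 114.739656 kJ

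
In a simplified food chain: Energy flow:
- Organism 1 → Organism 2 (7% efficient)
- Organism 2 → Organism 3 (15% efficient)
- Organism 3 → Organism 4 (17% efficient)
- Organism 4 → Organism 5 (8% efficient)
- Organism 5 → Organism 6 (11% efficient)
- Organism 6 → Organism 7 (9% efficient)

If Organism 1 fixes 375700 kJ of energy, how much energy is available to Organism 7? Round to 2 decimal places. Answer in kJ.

0.53 kJ

Organism 2: 375700 × 0.07 = 26299 kJ
Organism 3: 26299 × 0.15 = 3944.85 kJ
Organism 4: 3944.85 × 0.17 = 670.6245 kJ
Organism 5: 670.6245 × 0.08 = 53.64996 kJ
Organism 6: 53.64996 × 0.11 = 5.9014956 kJ
Organism 7: 5.9014956 × 0.09 = 0.531134604 kJ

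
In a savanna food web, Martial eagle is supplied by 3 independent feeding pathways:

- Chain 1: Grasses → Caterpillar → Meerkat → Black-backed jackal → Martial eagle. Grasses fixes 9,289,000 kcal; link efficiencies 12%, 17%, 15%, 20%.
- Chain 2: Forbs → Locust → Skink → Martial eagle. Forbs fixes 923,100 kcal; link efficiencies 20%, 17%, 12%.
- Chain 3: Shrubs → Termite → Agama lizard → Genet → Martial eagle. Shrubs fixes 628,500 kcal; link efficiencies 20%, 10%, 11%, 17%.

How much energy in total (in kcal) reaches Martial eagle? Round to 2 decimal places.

9686.18 kcal

Chain 1: 9289000 × 0.12 × 0.17 × 0.15 × 0.2 = 5684.868 kcal
Chain 2: 923100 × 0.2 × 0.17 × 0.12 = 3766.248 kcal
Chain 3: 628500 × 0.2 × 0.1 × 0.11 × 0.17 = 235.059 kcal
Total at Martial eagle: 5684.868 + 3766.248 + 235.059 = 9686.175 kcal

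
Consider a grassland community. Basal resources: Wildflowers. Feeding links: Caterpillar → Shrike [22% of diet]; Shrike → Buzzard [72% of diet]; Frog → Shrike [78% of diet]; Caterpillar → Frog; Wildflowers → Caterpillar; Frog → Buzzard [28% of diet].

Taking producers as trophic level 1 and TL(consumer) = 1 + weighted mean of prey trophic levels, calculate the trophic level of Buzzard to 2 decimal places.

Caterpillar: 1 + 1 = 2
Frog: 1 + 2 = 3
Shrike: 1 + (0.78×3 + 0.22×2) = 3.78
Buzzard: 1 + (0.28×3 + 0.72×3.78) = 4.5616

4.56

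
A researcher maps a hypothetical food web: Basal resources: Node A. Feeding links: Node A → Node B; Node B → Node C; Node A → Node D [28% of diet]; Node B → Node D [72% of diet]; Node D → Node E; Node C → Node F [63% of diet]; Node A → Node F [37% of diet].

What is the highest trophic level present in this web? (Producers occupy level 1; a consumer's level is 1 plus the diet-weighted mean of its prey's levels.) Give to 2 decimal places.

3.72

Node B: 1 + 1 = 2
Node C: 1 + 2 = 3
Node D: 1 + (0.28×1 + 0.72×2) = 2.72
Node E: 1 + 2.72 = 3.72
Node F: 1 + (0.63×3 + 0.37×1) = 3.26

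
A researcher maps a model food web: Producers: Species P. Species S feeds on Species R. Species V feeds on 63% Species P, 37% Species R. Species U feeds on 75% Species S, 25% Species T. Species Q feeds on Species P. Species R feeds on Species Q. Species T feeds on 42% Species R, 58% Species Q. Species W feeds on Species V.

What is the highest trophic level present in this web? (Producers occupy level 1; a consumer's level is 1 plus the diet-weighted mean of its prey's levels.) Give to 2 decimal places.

4.86

Species Q: 1 + 1 = 2
Species R: 1 + 2 = 3
Species S: 1 + 3 = 4
Species T: 1 + (0.42×3 + 0.58×2) = 3.42
Species U: 1 + (0.75×4 + 0.25×3.42) = 4.855
Species V: 1 + (0.63×1 + 0.37×3) = 2.74
Species W: 1 + 2.74 = 3.74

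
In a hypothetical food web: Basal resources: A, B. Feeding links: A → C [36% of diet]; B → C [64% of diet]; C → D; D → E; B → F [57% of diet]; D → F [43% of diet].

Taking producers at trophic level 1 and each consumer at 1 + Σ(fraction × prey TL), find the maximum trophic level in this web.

C: 1 + (0.36×1 + 0.64×1) = 2
D: 1 + 2 = 3
E: 1 + 3 = 4
F: 1 + (0.57×1 + 0.43×3) = 2.86

4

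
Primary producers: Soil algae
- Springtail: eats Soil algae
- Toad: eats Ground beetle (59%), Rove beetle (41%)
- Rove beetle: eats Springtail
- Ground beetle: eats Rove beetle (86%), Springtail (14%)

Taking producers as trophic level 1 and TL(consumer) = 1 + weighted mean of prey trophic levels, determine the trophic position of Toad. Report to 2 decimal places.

Springtail: 1 + 1 = 2
Rove beetle: 1 + 2 = 3
Ground beetle: 1 + (0.86×3 + 0.14×2) = 3.86
Toad: 1 + (0.59×3.86 + 0.41×3) = 4.5074

4.51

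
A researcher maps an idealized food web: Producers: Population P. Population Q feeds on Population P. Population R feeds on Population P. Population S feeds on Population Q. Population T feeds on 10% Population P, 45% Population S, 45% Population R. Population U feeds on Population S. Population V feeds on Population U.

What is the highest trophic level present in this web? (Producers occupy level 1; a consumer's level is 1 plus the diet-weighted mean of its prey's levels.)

Population Q: 1 + 1 = 2
Population R: 1 + 1 = 2
Population S: 1 + 2 = 3
Population T: 1 + (0.1×1 + 0.45×3 + 0.45×2) = 3.35
Population U: 1 + 3 = 4
Population V: 1 + 4 = 5

5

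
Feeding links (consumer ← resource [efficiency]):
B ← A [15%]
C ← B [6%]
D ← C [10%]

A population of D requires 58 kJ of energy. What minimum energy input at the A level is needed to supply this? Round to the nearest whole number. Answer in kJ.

Cumulative transfer efficiency: 0.15 × 0.06 × 0.1 = 0.0009
A energy = 58 / 0.0009 = 64444 kJ

64444 kJ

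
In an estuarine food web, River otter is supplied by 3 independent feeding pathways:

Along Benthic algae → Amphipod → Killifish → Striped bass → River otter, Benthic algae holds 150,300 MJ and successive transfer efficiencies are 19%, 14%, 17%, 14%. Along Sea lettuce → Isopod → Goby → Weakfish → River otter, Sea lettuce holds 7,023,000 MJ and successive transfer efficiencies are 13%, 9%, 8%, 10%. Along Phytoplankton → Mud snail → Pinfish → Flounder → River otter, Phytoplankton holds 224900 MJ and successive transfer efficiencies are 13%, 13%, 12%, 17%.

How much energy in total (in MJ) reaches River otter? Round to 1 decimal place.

830.0 MJ

Via Benthic algae: 150300 × 0.19 × 0.14 × 0.17 × 0.14 = 95.151924 MJ
Via Sea lettuce: 7023000 × 0.13 × 0.09 × 0.08 × 0.1 = 657.3528 MJ
Via Phytoplankton: 224900 × 0.13 × 0.13 × 0.12 × 0.17 = 77.536524 MJ
Total at River otter: 95.151924 + 657.3528 + 77.536524 = 830.041248 MJ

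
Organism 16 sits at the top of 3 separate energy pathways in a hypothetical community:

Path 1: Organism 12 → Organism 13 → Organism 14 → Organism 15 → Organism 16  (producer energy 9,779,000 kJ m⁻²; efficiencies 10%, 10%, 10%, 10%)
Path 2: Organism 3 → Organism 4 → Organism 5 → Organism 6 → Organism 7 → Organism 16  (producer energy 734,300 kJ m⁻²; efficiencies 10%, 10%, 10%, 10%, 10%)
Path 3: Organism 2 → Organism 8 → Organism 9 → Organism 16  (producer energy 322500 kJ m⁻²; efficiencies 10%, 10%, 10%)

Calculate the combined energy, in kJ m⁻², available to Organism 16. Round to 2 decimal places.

Path 1: 9779000 × 0.1 × 0.1 × 0.1 × 0.1 = 977.9 kJ m⁻²
Path 2: 734300 × 0.1 × 0.1 × 0.1 × 0.1 × 0.1 = 7.343 kJ m⁻²
Path 3: 322500 × 0.1 × 0.1 × 0.1 = 322.5 kJ m⁻²
Total at Organism 16: 977.9 + 7.343 + 322.5 = 1307.743 kJ m⁻²

1307.74 kJ m⁻²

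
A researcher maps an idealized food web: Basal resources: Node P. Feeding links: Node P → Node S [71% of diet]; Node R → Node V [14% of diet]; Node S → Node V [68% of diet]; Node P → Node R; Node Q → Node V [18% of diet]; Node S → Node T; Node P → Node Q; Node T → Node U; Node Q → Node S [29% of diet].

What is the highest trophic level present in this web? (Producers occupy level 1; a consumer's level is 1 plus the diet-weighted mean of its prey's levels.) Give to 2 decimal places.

4.29

Node Q: 1 + 1 = 2
Node R: 1 + 1 = 2
Node S: 1 + (0.71×1 + 0.29×2) = 2.29
Node T: 1 + 2.29 = 3.29
Node U: 1 + 3.29 = 4.29
Node V: 1 + (0.14×2 + 0.68×2.29 + 0.18×2) = 3.1972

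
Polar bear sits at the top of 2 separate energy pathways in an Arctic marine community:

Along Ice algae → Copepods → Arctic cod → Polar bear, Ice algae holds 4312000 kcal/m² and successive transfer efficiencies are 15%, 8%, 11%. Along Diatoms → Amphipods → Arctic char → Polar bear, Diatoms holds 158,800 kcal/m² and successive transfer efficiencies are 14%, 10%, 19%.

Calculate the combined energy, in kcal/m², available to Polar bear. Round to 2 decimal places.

Via Ice algae: 4312000 × 0.15 × 0.08 × 0.11 = 5691.84 kcal/m²
Via Diatoms: 158800 × 0.14 × 0.1 × 0.19 = 422.408 kcal/m²
Total at Polar bear: 5691.84 + 422.408 = 6114.248 kcal/m²

6114.25 kcal/m²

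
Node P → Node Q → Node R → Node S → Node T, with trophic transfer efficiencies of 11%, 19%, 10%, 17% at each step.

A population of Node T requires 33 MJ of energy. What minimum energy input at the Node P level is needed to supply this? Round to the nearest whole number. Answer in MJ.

92879 MJ

Cumulative transfer efficiency: 0.11 × 0.19 × 0.1 × 0.17 = 0.0003553
Node P energy = 33 / 0.0003553 = 92879 MJ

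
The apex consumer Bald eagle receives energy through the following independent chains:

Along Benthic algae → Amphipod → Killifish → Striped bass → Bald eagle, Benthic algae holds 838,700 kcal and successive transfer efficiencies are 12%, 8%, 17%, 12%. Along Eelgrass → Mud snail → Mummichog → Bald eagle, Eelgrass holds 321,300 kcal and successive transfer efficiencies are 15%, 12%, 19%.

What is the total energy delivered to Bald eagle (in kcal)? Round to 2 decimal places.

Via Benthic algae: 838700 × 0.12 × 0.08 × 0.17 × 0.12 = 164.251008 kcal
Via Eelgrass: 321300 × 0.15 × 0.12 × 0.19 = 1098.846 kcal
Total at Bald eagle: 164.251008 + 1098.846 = 1263.097008 kcal

1263.10 kcal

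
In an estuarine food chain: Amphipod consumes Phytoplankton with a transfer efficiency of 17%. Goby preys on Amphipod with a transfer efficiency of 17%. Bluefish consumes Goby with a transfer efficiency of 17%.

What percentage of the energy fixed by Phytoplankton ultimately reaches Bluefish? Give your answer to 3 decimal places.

0.491%

Product of link efficiencies: 0.17 × 0.17 × 0.17 = 0.004913
As a percentage: 0.004913 × 100 = 0.491%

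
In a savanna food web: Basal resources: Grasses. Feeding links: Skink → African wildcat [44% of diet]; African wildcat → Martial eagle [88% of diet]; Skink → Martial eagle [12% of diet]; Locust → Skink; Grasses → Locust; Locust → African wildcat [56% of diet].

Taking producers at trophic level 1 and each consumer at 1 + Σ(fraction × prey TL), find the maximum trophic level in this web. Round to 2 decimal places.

Locust: 1 + 1 = 2
Skink: 1 + 2 = 3
African wildcat: 1 + (0.56×2 + 0.44×3) = 3.44
Martial eagle: 1 + (0.12×3 + 0.88×3.44) = 4.3872

4.39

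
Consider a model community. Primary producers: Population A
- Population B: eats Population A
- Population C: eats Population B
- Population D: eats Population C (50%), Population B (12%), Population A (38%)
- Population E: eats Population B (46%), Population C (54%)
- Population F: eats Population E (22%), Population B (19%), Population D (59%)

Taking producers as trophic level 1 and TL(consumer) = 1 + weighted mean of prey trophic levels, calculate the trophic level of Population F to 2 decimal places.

Population B: 1 + 1 = 2
Population C: 1 + 2 = 3
Population D: 1 + (0.5×3 + 0.12×2 + 0.38×1) = 3.12
Population E: 1 + (0.46×2 + 0.54×3) = 3.54
Population F: 1 + (0.22×3.54 + 0.19×2 + 0.59×3.12) = 3.9996

4.00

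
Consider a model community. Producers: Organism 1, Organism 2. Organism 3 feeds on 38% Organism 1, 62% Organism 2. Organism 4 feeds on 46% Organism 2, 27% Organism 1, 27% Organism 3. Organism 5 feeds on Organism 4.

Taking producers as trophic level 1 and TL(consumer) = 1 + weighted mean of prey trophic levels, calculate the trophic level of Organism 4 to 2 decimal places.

Organism 3: 1 + (0.38×1 + 0.62×1) = 2
Organism 4: 1 + (0.46×1 + 0.27×1 + 0.27×2) = 2.27
Organism 5: 1 + 2.27 = 3.27

2.27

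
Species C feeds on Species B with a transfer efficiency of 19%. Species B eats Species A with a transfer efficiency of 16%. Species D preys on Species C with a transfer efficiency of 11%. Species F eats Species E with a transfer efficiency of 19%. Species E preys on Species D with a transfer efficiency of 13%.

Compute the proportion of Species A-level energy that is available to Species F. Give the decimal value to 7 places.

Product of link efficiencies: 0.16 × 0.19 × 0.11 × 0.13 × 0.19 = 0.0000825968

0.0000826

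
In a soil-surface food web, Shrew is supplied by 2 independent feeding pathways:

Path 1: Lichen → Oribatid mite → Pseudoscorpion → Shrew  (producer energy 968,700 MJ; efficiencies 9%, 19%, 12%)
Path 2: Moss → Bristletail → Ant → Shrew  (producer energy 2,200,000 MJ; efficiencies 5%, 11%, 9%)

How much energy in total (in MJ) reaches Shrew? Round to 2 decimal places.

Path 1: 968700 × 0.09 × 0.19 × 0.12 = 1987.7724 MJ
Path 2: 2200000 × 0.05 × 0.11 × 0.09 = 1089 MJ
Total at Shrew: 1987.7724 + 1089 = 3076.7724 MJ

3076.77 MJ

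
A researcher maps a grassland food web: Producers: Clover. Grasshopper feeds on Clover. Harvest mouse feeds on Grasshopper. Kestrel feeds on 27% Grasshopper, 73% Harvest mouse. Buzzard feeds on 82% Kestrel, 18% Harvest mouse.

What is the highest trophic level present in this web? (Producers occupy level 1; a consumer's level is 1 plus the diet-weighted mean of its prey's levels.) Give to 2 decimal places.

Grasshopper: 1 + 1 = 2
Harvest mouse: 1 + 2 = 3
Kestrel: 1 + (0.27×2 + 0.73×3) = 3.73
Buzzard: 1 + (0.82×3.73 + 0.18×3) = 4.5986

4.60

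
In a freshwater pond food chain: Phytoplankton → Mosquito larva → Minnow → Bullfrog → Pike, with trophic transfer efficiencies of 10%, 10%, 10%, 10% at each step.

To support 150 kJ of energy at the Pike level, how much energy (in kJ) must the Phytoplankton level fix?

1500000 kJ

Cumulative transfer efficiency: 0.1 × 0.1 × 0.1 × 0.1 = 0.0001
Phytoplankton energy = 150 / 0.0001 = 1500000 kJ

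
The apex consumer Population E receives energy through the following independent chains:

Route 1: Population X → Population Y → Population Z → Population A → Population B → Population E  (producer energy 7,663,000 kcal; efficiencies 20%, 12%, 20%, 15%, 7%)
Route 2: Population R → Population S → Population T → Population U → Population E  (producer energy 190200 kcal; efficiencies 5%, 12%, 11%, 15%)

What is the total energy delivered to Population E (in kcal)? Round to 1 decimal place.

405.0 kcal

Route 1: 7663000 × 0.2 × 0.12 × 0.2 × 0.15 × 0.07 = 386.2152 kcal
Route 2: 190200 × 0.05 × 0.12 × 0.11 × 0.15 = 18.8298 kcal
Total at Population E: 386.2152 + 18.8298 = 405.045 kcal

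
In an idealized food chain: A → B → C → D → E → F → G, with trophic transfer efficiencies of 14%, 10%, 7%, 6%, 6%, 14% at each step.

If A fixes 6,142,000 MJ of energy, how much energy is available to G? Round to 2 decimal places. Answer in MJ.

B: 6142000 × 0.14 = 859880 MJ
C: 859880 × 0.1 = 85988 MJ
D: 85988 × 0.07 = 6019.16 MJ
E: 6019.16 × 0.06 = 361.1496 MJ
F: 361.1496 × 0.06 = 21.668976 MJ
G: 21.668976 × 0.14 = 3.03365664 MJ

3.03 MJ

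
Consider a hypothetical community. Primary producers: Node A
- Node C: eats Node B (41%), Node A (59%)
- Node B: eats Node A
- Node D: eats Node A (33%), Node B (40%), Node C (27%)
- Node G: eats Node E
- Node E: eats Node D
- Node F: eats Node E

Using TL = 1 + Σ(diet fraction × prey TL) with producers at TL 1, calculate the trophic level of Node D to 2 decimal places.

2.78

Node B: 1 + 1 = 2
Node C: 1 + (0.41×2 + 0.59×1) = 2.41
Node D: 1 + (0.33×1 + 0.4×2 + 0.27×2.41) = 2.7807
Node E: 1 + 2.7807 = 3.7807
Node F: 1 + 3.7807 = 4.7807
Node G: 1 + 3.7807 = 4.7807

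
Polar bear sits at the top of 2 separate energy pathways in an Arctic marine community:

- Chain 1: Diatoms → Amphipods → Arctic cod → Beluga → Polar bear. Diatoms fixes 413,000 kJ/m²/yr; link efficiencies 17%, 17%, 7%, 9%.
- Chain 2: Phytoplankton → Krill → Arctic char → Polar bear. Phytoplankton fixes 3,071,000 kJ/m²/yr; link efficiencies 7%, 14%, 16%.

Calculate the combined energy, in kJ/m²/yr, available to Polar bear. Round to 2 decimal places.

Chain 1: 413000 × 0.17 × 0.17 × 0.07 × 0.09 = 75.19491 kJ/m²/yr
Chain 2: 3071000 × 0.07 × 0.14 × 0.16 = 4815.328 kJ/m²/yr
Total at Polar bear: 75.19491 + 4815.328 = 4890.52291 kJ/m²/yr

4890.52 kJ/m²/yr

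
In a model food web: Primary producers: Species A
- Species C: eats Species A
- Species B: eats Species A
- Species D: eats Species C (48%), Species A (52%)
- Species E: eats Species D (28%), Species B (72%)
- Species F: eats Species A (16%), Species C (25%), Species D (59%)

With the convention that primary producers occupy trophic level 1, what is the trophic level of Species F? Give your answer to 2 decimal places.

Species B: 1 + 1 = 2
Species C: 1 + 1 = 2
Species D: 1 + (0.48×2 + 0.52×1) = 2.48
Species E: 1 + (0.28×2.48 + 0.72×2) = 3.1344
Species F: 1 + (0.16×1 + 0.25×2 + 0.59×2.48) = 3.1232

3.12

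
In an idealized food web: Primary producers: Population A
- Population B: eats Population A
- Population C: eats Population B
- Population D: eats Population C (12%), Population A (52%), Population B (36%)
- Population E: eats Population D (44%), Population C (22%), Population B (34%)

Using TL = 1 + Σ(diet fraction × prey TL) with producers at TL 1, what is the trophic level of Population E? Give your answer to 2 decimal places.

Population B: 1 + 1 = 2
Population C: 1 + 2 = 3
Population D: 1 + (0.12×3 + 0.52×1 + 0.36×2) = 2.6
Population E: 1 + (0.44×2.6 + 0.22×3 + 0.34×2) = 3.484

3.48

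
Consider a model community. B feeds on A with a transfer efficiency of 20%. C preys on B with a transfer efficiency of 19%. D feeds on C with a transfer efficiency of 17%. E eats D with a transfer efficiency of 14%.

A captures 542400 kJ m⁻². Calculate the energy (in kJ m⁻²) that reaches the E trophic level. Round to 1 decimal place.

490.5 kJ m⁻²

B: 542400 × 0.2 = 108480 kJ m⁻²
C: 108480 × 0.19 = 20611.2 kJ m⁻²
D: 20611.2 × 0.17 = 3503.904 kJ m⁻²
E: 3503.904 × 0.14 = 490.54656 kJ m⁻²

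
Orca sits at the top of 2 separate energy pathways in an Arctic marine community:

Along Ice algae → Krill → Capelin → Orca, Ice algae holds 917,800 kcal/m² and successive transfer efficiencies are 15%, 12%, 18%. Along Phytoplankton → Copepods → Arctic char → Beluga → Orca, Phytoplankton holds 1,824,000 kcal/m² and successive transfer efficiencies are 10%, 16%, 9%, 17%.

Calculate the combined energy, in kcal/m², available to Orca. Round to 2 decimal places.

3420.19 kcal/m²

Via Ice algae: 917800 × 0.15 × 0.12 × 0.18 = 2973.672 kcal/m²
Via Phytoplankton: 1824000 × 0.1 × 0.16 × 0.09 × 0.17 = 446.5152 kcal/m²
Total at Orca: 2973.672 + 446.5152 = 3420.1872 kcal/m²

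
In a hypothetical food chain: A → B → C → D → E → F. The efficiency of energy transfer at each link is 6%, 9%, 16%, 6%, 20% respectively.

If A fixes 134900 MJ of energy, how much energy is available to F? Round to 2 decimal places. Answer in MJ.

1.40 MJ

B: 134900 × 0.06 = 8094 MJ
C: 8094 × 0.09 = 728.46 MJ
D: 728.46 × 0.16 = 116.5536 MJ
E: 116.5536 × 0.06 = 6.993216 MJ
F: 6.993216 × 0.2 = 1.3986432 MJ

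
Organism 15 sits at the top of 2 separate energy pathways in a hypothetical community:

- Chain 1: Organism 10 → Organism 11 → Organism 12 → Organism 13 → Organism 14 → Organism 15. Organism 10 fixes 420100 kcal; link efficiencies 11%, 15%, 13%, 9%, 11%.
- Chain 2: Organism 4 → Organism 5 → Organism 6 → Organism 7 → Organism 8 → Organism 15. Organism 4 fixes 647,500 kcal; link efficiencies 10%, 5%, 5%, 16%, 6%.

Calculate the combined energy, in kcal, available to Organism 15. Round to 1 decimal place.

Chain 1: 420100 × 0.11 × 0.15 × 0.13 × 0.09 × 0.11 = 8.92103355 kcal
Chain 2: 647500 × 0.1 × 0.05 × 0.05 × 0.16 × 0.06 = 1.554 kcal
Total at Organism 15: 8.92103355 + 1.554 = 10.47503355 kcal

10.5 kcal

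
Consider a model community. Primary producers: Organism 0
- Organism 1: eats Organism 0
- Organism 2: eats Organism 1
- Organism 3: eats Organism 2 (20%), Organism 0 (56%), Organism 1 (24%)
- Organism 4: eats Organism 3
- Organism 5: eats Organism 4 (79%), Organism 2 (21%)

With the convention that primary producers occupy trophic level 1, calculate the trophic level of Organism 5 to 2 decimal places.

Organism 1: 1 + 1 = 2
Organism 2: 1 + 2 = 3
Organism 3: 1 + (0.2×3 + 0.56×1 + 0.24×2) = 2.64
Organism 4: 1 + 2.64 = 3.64
Organism 5: 1 + (0.79×3.64 + 0.21×3) = 4.5056

4.51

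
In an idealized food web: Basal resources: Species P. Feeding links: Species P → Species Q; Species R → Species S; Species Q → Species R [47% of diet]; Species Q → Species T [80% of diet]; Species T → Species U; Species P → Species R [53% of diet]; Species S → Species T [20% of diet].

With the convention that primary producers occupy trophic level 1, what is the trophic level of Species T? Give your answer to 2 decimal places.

3.29

Species Q: 1 + 1 = 2
Species R: 1 + (0.53×1 + 0.47×2) = 2.47
Species S: 1 + 2.47 = 3.47
Species T: 1 + (0.2×3.47 + 0.8×2) = 3.294
Species U: 1 + 3.294 = 4.294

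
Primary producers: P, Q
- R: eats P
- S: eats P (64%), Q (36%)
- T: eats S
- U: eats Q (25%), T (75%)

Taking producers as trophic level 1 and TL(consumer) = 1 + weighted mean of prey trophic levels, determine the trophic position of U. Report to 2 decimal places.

R: 1 + 1 = 2
S: 1 + (0.64×1 + 0.36×1) = 2
T: 1 + 2 = 3
U: 1 + (0.25×1 + 0.75×3) = 3.5

3.50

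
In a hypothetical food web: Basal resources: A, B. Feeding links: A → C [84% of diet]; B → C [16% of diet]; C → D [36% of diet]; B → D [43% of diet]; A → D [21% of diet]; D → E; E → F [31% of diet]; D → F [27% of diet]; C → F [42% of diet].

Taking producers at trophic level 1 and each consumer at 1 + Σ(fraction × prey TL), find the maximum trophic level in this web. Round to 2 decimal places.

3.52

C: 1 + (0.84×1 + 0.16×1) = 2
D: 1 + (0.36×2 + 0.43×1 + 0.21×1) = 2.36
E: 1 + 2.36 = 3.36
F: 1 + (0.31×3.36 + 0.27×2.36 + 0.42×2) = 3.5188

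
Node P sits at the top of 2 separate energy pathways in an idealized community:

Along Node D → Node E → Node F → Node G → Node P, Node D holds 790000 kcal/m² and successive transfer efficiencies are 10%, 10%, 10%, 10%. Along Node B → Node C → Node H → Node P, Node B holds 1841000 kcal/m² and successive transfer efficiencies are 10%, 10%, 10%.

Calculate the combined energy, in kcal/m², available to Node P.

1920 kcal/m²

Via Node D: 790000 × 0.1 × 0.1 × 0.1 × 0.1 = 79 kcal/m²
Via Node B: 1841000 × 0.1 × 0.1 × 0.1 = 1841 kcal/m²
Total at Node P: 79 + 1841 = 1920 kcal/m²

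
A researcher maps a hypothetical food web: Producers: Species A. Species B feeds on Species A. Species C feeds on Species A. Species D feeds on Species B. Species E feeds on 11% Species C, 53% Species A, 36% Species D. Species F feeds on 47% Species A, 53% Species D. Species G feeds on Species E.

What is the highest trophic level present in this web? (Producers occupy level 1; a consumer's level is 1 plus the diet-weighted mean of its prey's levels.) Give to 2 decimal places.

Species B: 1 + 1 = 2
Species C: 1 + 1 = 2
Species D: 1 + 2 = 3
Species E: 1 + (0.11×2 + 0.53×1 + 0.36×3) = 2.83
Species F: 1 + (0.47×1 + 0.53×3) = 3.06
Species G: 1 + 2.83 = 3.83

3.83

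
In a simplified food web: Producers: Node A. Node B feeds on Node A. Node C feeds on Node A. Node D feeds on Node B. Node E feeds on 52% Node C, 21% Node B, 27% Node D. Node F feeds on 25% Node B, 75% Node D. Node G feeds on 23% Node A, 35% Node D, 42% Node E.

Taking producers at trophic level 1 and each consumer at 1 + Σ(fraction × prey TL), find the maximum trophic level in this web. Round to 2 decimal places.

Node B: 1 + 1 = 2
Node C: 1 + 1 = 2
Node D: 1 + 2 = 3
Node E: 1 + (0.52×2 + 0.21×2 + 0.27×3) = 3.27
Node F: 1 + (0.25×2 + 0.75×3) = 3.75
Node G: 1 + (0.23×1 + 0.35×3 + 0.42×3.27) = 3.6534

3.75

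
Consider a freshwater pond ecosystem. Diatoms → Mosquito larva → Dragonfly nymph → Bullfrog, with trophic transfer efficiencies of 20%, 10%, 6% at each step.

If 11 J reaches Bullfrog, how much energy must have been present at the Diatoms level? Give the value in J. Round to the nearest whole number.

9167 J

Cumulative transfer efficiency: 0.2 × 0.1 × 0.06 = 0.0012
Diatoms energy = 11 / 0.0012 = 9167 J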